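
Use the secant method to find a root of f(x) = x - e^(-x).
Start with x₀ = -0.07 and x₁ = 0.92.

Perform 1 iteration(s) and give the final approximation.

f(x) = x - e^(-x)
x₀ = -0.07, x₁ = 0.92

Secant formula: x_{n+1} = x_n - f(x_n)(x_n - x_{n-1})/(f(x_n) - f(x_{n-1}))

Iteration 1:
  f(-0.070000) = -1.142508
  f(0.920000) = 0.521481
  x_2 = 0.920000 - 0.521481×(0.920000 - (-0.070000))/(0.521481 - (-1.142508))
       = 0.609742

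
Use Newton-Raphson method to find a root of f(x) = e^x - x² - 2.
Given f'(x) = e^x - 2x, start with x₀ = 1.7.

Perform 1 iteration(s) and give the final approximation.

f(x) = e^x - x² - 2
f'(x) = e^x - 2x
x₀ = 1.7

Newton-Raphson formula: x_{n+1} = x_n - f(x_n)/f'(x_n)

Iteration 1:
  f(1.700000) = 0.583947
  f'(1.700000) = 2.073947
  x_1 = 1.700000 - 0.583947/2.073947 = 1.418437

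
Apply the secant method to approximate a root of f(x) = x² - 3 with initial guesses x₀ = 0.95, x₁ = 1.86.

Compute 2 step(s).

f(x) = x² - 3
x₀ = 0.95, x₁ = 1.86

Secant formula: x_{n+1} = x_n - f(x_n)(x_n - x_{n-1})/(f(x_n) - f(x_{n-1}))

Iteration 1:
  f(0.950000) = -2.097500
  f(1.860000) = 0.459600
  x_2 = 1.860000 - 0.459600×(1.860000 - 0.950000)/(0.459600 - (-2.097500))
       = 1.696441
Iteration 2:
  f(1.860000) = 0.459600
  f(1.696441) = -0.122087
  x_3 = 1.696441 - (-0.122087)×(1.696441 - 1.860000)/(-0.122087 - 0.459600)
       = 1.730770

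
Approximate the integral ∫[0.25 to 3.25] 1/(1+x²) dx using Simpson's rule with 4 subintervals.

f(x) = 1/(1+x²)
a = 0.25, b = 3.25, n = 4
h = (b - a)/n = 0.750000

Simpson's rule: (h/3)[f(x₀) + 4f(x₁) + 2f(x₂) + ... + f(xₙ)]

x_0 = 0.2500, f(x_0) = 0.941176, coefficient = 1
x_1 = 1.0000, f(x_1) = 0.500000, coefficient = 4
x_2 = 1.7500, f(x_2) = 0.246154, coefficient = 2
x_3 = 2.5000, f(x_3) = 0.137931, coefficient = 4
x_4 = 3.2500, f(x_4) = 0.086486, coefficient = 1

I ≈ (0.750000/3) × 4.071695 = 1.017924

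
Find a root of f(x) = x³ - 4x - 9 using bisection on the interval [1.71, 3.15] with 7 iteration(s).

f(x) = x³ - 4x - 9
Initial interval: [1.71, 3.15]

Iteration 1:
  c_1 = (1.710000 + 3.150000)/2 = 2.430000
  f(c_1) = f(2.430000) = -4.371093
  f(a) × f(c) ≥ 0, new interval: [2.430000, 3.150000]
Iteration 2:
  c_2 = (2.430000 + 3.150000)/2 = 2.790000
  f(c_2) = f(2.790000) = 1.557639
  f(a) × f(c) < 0, new interval: [2.430000, 2.790000]
Iteration 3:
  c_3 = (2.430000 + 2.790000)/2 = 2.610000
  f(c_3) = f(2.610000) = -1.660419
  f(a) × f(c) ≥ 0, new interval: [2.610000, 2.790000]
Iteration 4:
  c_4 = (2.610000 + 2.790000)/2 = 2.700000
  f(c_4) = f(2.700000) = -0.117000
  f(a) × f(c) ≥ 0, new interval: [2.700000, 2.790000]
Iteration 5:
  c_5 = (2.700000 + 2.790000)/2 = 2.745000
  f(c_5) = f(2.745000) = 0.703644
  f(a) × f(c) < 0, new interval: [2.700000, 2.745000]
Iteration 6:
  c_6 = (2.700000 + 2.745000)/2 = 2.722500
  f(c_6) = f(2.722500) = 0.289187
  f(a) × f(c) < 0, new interval: [2.700000, 2.722500]
Iteration 7:
  c_7 = (2.700000 + 2.722500)/2 = 2.711250
  f(c_7) = f(2.711250) = 0.085064
  f(a) × f(c) < 0, new interval: [2.700000, 2.711250]

After 7 iteration(s), the approximation is c_7 = 2.711250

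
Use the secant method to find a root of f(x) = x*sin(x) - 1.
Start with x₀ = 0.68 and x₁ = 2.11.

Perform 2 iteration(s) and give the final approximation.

f(x) = x*sin(x) - 1
x₀ = 0.68, x₁ = 2.11

Secant formula: x_{n+1} = x_n - f(x_n)(x_n - x_{n-1})/(f(x_n) - f(x_{n-1}))

Iteration 1:
  f(0.680000) = -0.572421
  f(2.110000) = 0.810629
  x_2 = 2.110000 - 0.810629×(2.110000 - 0.680000)/(0.810629 - (-0.572421))
       = 1.271853
Iteration 2:
  f(2.110000) = 0.810629
  f(1.271853) = 0.215444
  x_3 = 1.271853 - 0.215444×(1.271853 - 2.110000)/(0.215444 - 0.810629)
       = 0.968462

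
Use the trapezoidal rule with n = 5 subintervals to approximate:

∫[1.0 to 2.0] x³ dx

f(x) = x³
a = 1.0, b = 2.0, n = 5
h = (b - a)/n = 0.200000

Trapezoidal rule: (h/2)[f(x₀) + 2f(x₁) + 2f(x₂) + ... + f(xₙ)]

x_0 = 1.0000, f(x_0) = 1.000000, coefficient = 1
x_1 = 1.2000, f(x_1) = 1.728000, coefficient = 2
x_2 = 1.4000, f(x_2) = 2.744000, coefficient = 2
x_3 = 1.6000, f(x_3) = 4.096000, coefficient = 2
x_4 = 1.8000, f(x_4) = 5.832000, coefficient = 2
x_5 = 2.0000, f(x_5) = 8.000000, coefficient = 1

I ≈ (0.200000/2) × 37.800000 = 3.780000
Exact value: 3.750000
Error: 0.030000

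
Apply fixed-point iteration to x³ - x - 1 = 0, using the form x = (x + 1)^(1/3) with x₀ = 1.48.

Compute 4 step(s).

Equation: x³ - x - 1 = 0
Fixed-point form: x = (x + 1)^(1/3)
x₀ = 1.48

x_1 = g(1.480000) = 1.353580
x_2 = g(1.353580) = 1.330178
x_3 = g(1.330178) = 1.325754
x_4 = g(1.325754) = 1.324915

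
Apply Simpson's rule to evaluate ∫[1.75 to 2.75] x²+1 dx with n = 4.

f(x) = x²+1
a = 1.75, b = 2.75, n = 4
h = (b - a)/n = 0.250000

Simpson's rule: (h/3)[f(x₀) + 4f(x₁) + 2f(x₂) + ... + f(xₙ)]

x_0 = 1.7500, f(x_0) = 4.062500, coefficient = 1
x_1 = 2.0000, f(x_1) = 5.000000, coefficient = 4
x_2 = 2.2500, f(x_2) = 6.062500, coefficient = 2
x_3 = 2.5000, f(x_3) = 7.250000, coefficient = 4
x_4 = 2.7500, f(x_4) = 8.562500, coefficient = 1

I ≈ (0.250000/3) × 73.750000 = 6.145833
Exact value: 6.145833
Error: 0.000000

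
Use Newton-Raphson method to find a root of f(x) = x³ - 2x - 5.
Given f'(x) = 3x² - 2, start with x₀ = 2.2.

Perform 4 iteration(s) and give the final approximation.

f(x) = x³ - 2x - 5
f'(x) = 3x² - 2
x₀ = 2.2

Newton-Raphson formula: x_{n+1} = x_n - f(x_n)/f'(x_n)

Iteration 1:
  f(2.200000) = 1.248000
  f'(2.200000) = 12.520000
  x_1 = 2.200000 - 1.248000/12.520000 = 2.100319
Iteration 2:
  f(2.100319) = 0.064589
  f'(2.100319) = 11.234026
  x_2 = 2.100319 - 0.064589/11.234026 = 2.094570
Iteration 3:
  f(2.094570) = 0.000208
  f'(2.094570) = 11.161672
  x_3 = 2.094570 - 0.000208/11.161672 = 2.094551
Iteration 4:
  f(2.094551) = 0.000000
  f'(2.094551) = 11.161438
  x_4 = 2.094551 - 0.000000/11.161438 = 2.094551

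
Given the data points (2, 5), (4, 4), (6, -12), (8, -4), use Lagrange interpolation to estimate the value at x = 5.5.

Lagrange interpolation formula:
P(x) = Σ yᵢ × Lᵢ(x)
where Lᵢ(x) = Π_{j≠i} (x - xⱼ)/(xᵢ - xⱼ)

L_0(5.5) = (5.5 - 4)/(2 - 4) × (5.5 - 6)/(2 - 6) × (5.5 - 8)/(2 - 8) = -0.039062
L_1(5.5) = (5.5 - 2)/(4 - 2) × (5.5 - 6)/(4 - 6) × (5.5 - 8)/(4 - 8) = 0.273438
L_2(5.5) = (5.5 - 2)/(6 - 2) × (5.5 - 4)/(6 - 4) × (5.5 - 8)/(6 - 8) = 0.820312
L_3(5.5) = (5.5 - 2)/(8 - 2) × (5.5 - 4)/(8 - 4) × (5.5 - 6)/(8 - 6) = -0.054688

P(5.5) = 5×L_0(5.5) + 4×L_1(5.5) + (-12)×L_2(5.5) + (-4)×L_3(5.5)
P(5.5) = -8.726562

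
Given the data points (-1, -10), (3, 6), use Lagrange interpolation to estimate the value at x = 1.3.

Lagrange interpolation formula:
P(x) = Σ yᵢ × Lᵢ(x)
where Lᵢ(x) = Π_{j≠i} (x - xⱼ)/(xᵢ - xⱼ)

L_0(1.3) = (1.3 - 3)/(-1 - 3) = 0.425000
L_1(1.3) = (1.3 - (-1))/(3 - (-1)) = 0.575000

P(1.3) = (-10)×L_0(1.3) + 6×L_1(1.3)
P(1.3) = -0.800000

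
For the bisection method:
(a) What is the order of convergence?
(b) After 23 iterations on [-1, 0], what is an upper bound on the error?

(a) Bisection has linear (order 1) convergence; the error is halved each step.

(b) Error bound = (b-a)/2^n = (0 - (-1))/2^{23}
    = 1/2^{23}

(a) 1 (linear); (b) error ≤ 1.19e-07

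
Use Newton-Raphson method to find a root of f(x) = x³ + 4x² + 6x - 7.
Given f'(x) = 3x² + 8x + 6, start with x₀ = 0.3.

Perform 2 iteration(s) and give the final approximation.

f(x) = x³ + 4x² + 6x - 7
f'(x) = 3x² + 8x + 6
x₀ = 0.3

Newton-Raphson formula: x_{n+1} = x_n - f(x_n)/f'(x_n)

Iteration 1:
  f(0.300000) = -4.813000
  f'(0.300000) = 8.670000
  x_1 = 0.300000 - (-4.813000)/8.670000 = 0.855133
Iteration 2:
  f(0.855133) = 1.681120
  f'(0.855133) = 15.034817
  x_2 = 0.855133 - 1.681120/15.034817 = 0.743317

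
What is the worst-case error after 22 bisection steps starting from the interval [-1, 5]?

Bisection error bound: |error| ≤ (b-a)/2^n
|error| ≤ (5 - (-1))/2^22 = 6/2^22
|error| ≤ 0.0000014305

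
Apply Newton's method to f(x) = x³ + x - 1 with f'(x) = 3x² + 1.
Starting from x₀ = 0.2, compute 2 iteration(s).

f(x) = x³ + x - 1
f'(x) = 3x² + 1
x₀ = 0.2

Newton-Raphson formula: x_{n+1} = x_n - f(x_n)/f'(x_n)

Iteration 1:
  f(0.200000) = -0.792000
  f'(0.200000) = 1.120000
  x_1 = 0.200000 - (-0.792000)/1.120000 = 0.907143
Iteration 2:
  f(0.907143) = 0.653638
  f'(0.907143) = 3.468724
  x_2 = 0.907143 - 0.653638/3.468724 = 0.718705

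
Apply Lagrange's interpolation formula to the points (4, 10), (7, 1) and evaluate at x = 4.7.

Lagrange interpolation formula:
P(x) = Σ yᵢ × Lᵢ(x)
where Lᵢ(x) = Π_{j≠i} (x - xⱼ)/(xᵢ - xⱼ)

L_0(4.7) = (4.7 - 7)/(4 - 7) = 0.766667
L_1(4.7) = (4.7 - 4)/(7 - 4) = 0.233333

P(4.7) = 10×L_0(4.7) + 1×L_1(4.7)
P(4.7) = 7.900000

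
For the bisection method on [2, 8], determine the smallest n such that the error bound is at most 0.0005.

We need (b-a)/2^n ≤ 0.0005
(8 - 2)/2^n ≤ 0.0005
6/2^n ≤ 0.0005
2^n ≥ 12000
n ≥ log₂(12000) = 13.55
n ≥ 14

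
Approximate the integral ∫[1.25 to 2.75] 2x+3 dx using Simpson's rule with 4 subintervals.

f(x) = 2x+3
a = 1.25, b = 2.75, n = 4
h = (b - a)/n = 0.375000

Simpson's rule: (h/3)[f(x₀) + 4f(x₁) + 2f(x₂) + ... + f(xₙ)]

x_0 = 1.2500, f(x_0) = 5.500000, coefficient = 1
x_1 = 1.6250, f(x_1) = 6.250000, coefficient = 4
x_2 = 2.0000, f(x_2) = 7.000000, coefficient = 2
x_3 = 2.3750, f(x_3) = 7.750000, coefficient = 4
x_4 = 2.7500, f(x_4) = 8.500000, coefficient = 1

I ≈ (0.375000/3) × 84.000000 = 10.500000
Exact value: 10.500000
Error: 0.000000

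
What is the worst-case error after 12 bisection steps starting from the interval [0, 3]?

Bisection error bound: |error| ≤ (b-a)/2^n
|error| ≤ (3 - 0)/2^12 = 3/2^12
|error| ≤ 0.0007324219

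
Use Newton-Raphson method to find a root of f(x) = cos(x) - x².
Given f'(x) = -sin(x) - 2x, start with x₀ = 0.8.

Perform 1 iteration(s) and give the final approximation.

f(x) = cos(x) - x²
f'(x) = -sin(x) - 2x
x₀ = 0.8

Newton-Raphson formula: x_{n+1} = x_n - f(x_n)/f'(x_n)

Iteration 1:
  f(0.800000) = 0.056707
  f'(0.800000) = -2.317356
  x_1 = 0.800000 - 0.056707/(-2.317356) = 0.824470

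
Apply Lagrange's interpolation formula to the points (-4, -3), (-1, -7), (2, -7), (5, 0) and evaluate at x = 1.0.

Lagrange interpolation formula:
P(x) = Σ yᵢ × Lᵢ(x)
where Lᵢ(x) = Π_{j≠i} (x - xⱼ)/(xᵢ - xⱼ)

L_0(1.0) = (1.0 - (-1))/(-4 - (-1)) × (1.0 - 2)/(-4 - 2) × (1.0 - 5)/(-4 - 5) = -0.049383
L_1(1.0) = (1.0 - (-4))/(-1 - (-4)) × (1.0 - 2)/(-1 - 2) × (1.0 - 5)/(-1 - 5) = 0.370370
L_2(1.0) = (1.0 - (-4))/(2 - (-4)) × (1.0 - (-1))/(2 - (-1)) × (1.0 - 5)/(2 - 5) = 0.740741
L_3(1.0) = (1.0 - (-4))/(5 - (-4)) × (1.0 - (-1))/(5 - (-1)) × (1.0 - 2)/(5 - 2) = -0.061728

P(1.0) = (-3)×L_0(1.0) + (-7)×L_1(1.0) + (-7)×L_2(1.0) + 0×L_3(1.0)
P(1.0) = -7.629630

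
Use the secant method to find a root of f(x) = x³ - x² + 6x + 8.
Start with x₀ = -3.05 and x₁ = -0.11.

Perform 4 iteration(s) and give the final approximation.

f(x) = x³ - x² + 6x + 8
x₀ = -3.05, x₁ = -0.11

Secant formula: x_{n+1} = x_n - f(x_n)(x_n - x_{n-1})/(f(x_n) - f(x_{n-1}))

Iteration 1:
  f(-3.050000) = -47.975125
  f(-0.110000) = 7.326569
  x_2 = -0.110000 - 7.326569×(-0.110000 - (-3.050000))/(7.326569 - (-47.975125))
       = -0.499502
Iteration 2:
  f(-0.110000) = 7.326569
  f(-0.499502) = 4.628860
  x_3 = -0.499502 - 4.628860×(-0.499502 - (-0.110000))/(4.628860 - 7.326569)
       = -1.167828
Iteration 3:
  f(-0.499502) = 4.628860
  f(-1.167828) = -1.963500
  x_4 = -1.167828 - (-1.963500)×(-1.167828 - (-0.499502))/(-1.963500 - 4.628860)
       = -0.968771
Iteration 4:
  f(-1.167828) = -1.963500
  f(-0.968771) = 0.339653
  x_5 = -0.968771 - 0.339653×(-0.968771 - (-1.167828))/(0.339653 - (-1.963500))
       = -0.998126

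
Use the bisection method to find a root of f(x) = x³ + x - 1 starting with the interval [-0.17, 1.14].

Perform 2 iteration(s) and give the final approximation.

f(x) = x³ + x - 1
Initial interval: [-0.17, 1.14]

Iteration 1:
  c_1 = (-0.170000 + 1.140000)/2 = 0.485000
  f(c_1) = f(0.485000) = -0.400916
  f(a) × f(c) ≥ 0, new interval: [0.485000, 1.140000]
Iteration 2:
  c_2 = (0.485000 + 1.140000)/2 = 0.812500
  f(c_2) = f(0.812500) = 0.348877
  f(a) × f(c) < 0, new interval: [0.485000, 0.812500]

After 2 iteration(s), the approximation is c_2 = 0.812500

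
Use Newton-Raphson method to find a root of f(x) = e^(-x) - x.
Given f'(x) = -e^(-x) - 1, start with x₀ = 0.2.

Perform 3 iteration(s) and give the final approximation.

f(x) = e^(-x) - x
f'(x) = -e^(-x) - 1
x₀ = 0.2

Newton-Raphson formula: x_{n+1} = x_n - f(x_n)/f'(x_n)

Iteration 1:
  f(0.200000) = 0.618731
  f'(0.200000) = -1.818731
  x_1 = 0.200000 - 0.618731/(-1.818731) = 0.540199
Iteration 2:
  f(0.540199) = 0.042433
  f'(0.540199) = -1.582632
  x_2 = 0.540199 - 0.042433/(-1.582632) = 0.567011
Iteration 3:
  f(0.567011) = 0.000208
  f'(0.567011) = -1.567218
  x_3 = 0.567011 - 0.000208/(-1.567218) = 0.567143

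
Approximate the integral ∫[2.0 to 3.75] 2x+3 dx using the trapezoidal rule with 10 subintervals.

f(x) = 2x+3
a = 2.0, b = 3.75, n = 10
h = (b - a)/n = 0.175000

Trapezoidal rule: (h/2)[f(x₀) + 2f(x₁) + 2f(x₂) + ... + f(xₙ)]

x_0 = 2.0000, f(x_0) = 7.000000, coefficient = 1
x_1 = 2.1750, f(x_1) = 7.350000, coefficient = 2
x_2 = 2.3500, f(x_2) = 7.700000, coefficient = 2
x_3 = 2.5250, f(x_3) = 8.050000, coefficient = 2
x_4 = 2.7000, f(x_4) = 8.400000, coefficient = 2
x_5 = 2.8750, f(x_5) = 8.750000, coefficient = 2
x_6 = 3.0500, f(x_6) = 9.100000, coefficient = 2
x_7 = 3.2250, f(x_7) = 9.450000, coefficient = 2
x_8 = 3.4000, f(x_8) = 9.800000, coefficient = 2
x_9 = 3.5750, f(x_9) = 10.150000, coefficient = 2
x_10 = 3.7500, f(x_10) = 10.500000, coefficient = 1

I ≈ (0.175000/2) × 175.000000 = 15.312500
Exact value: 15.312500
Error: 0.000000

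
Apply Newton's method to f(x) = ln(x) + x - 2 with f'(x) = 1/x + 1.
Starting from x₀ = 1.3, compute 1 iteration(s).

f(x) = ln(x) + x - 2
f'(x) = 1/x + 1
x₀ = 1.3

Newton-Raphson formula: x_{n+1} = x_n - f(x_n)/f'(x_n)

Iteration 1:
  f(1.300000) = -0.437636
  f'(1.300000) = 1.769231
  x_1 = 1.300000 - (-0.437636)/1.769231 = 1.547359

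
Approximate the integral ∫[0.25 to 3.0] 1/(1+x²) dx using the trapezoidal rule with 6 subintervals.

f(x) = 1/(1+x²)
a = 0.25, b = 3.0, n = 6
h = (b - a)/n = 0.458333

Trapezoidal rule: (h/2)[f(x₀) + 2f(x₁) + 2f(x₂) + ... + f(xₙ)]

x_0 = 0.2500, f(x_0) = 0.941176, coefficient = 1
x_1 = 0.7083, f(x_1) = 0.665896, coefficient = 2
x_2 = 1.1667, f(x_2) = 0.423529, coefficient = 2
x_3 = 1.6250, f(x_3) = 0.274678, coefficient = 2
x_4 = 2.0833, f(x_4) = 0.187256, coefficient = 2
x_5 = 2.5417, f(x_5) = 0.134047, coefficient = 2
x_6 = 3.0000, f(x_6) = 0.100000, coefficient = 1

I ≈ (0.458333/2) × 4.411990 = 1.011081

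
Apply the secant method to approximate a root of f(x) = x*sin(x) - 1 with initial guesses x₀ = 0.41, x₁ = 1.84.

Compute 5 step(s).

f(x) = x*sin(x) - 1
x₀ = 0.41, x₁ = 1.84

Secant formula: x_{n+1} = x_n - f(x_n)(x_n - x_{n-1})/(f(x_n) - f(x_{n-1}))

Iteration 1:
  f(0.410000) = -0.836570
  f(1.840000) = 0.773729
  x_2 = 1.840000 - 0.773729×(1.840000 - 0.410000)/(0.773729 - (-0.836570))
       = 1.152903
Iteration 2:
  f(1.840000) = 0.773729
  f(1.152903) = 0.053691
  x_3 = 1.152903 - 0.053691×(1.152903 - 1.840000)/(0.053691 - 0.773729)
       = 1.101668
Iteration 3:
  f(1.152903) = 0.053691
  f(1.101668) = -0.017353
  x_4 = 1.101668 - (-0.017353)×(1.101668 - 1.152903)/(-0.017353 - 0.053691)
       = 1.114183
Iteration 4:
  f(1.101668) = -0.017353
  f(1.114183) = 0.000035
  x_5 = 1.114183 - 0.000035×(1.114183 - 1.101668)/(0.000035 - (-0.017353))
       = 1.114157
Iteration 5:
  f(1.114183) = 0.000035
  f(1.114157) = 0.000000
  x_6 = 1.114157 - 0.000000×(1.114157 - 1.114183)/(0.000000 - 0.000035)
       = 1.114157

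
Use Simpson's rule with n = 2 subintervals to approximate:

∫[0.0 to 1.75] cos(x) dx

f(x) = cos(x)
a = 0.0, b = 1.75, n = 2
h = (b - a)/n = 0.875000

Simpson's rule: (h/3)[f(x₀) + 4f(x₁) + 2f(x₂) + ... + f(xₙ)]

x_0 = 0.0000, f(x_0) = 1.000000, coefficient = 1
x_1 = 0.8750, f(x_1) = 0.640997, coefficient = 4
x_2 = 1.7500, f(x_2) = -0.178246, coefficient = 1

I ≈ (0.875000/3) × 3.385741 = 0.987508
Exact value: 0.983986
Error: 0.003522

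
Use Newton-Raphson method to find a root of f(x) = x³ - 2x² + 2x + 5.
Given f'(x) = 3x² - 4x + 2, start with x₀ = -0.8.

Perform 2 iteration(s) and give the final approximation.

f(x) = x³ - 2x² + 2x + 5
f'(x) = 3x² - 4x + 2
x₀ = -0.8

Newton-Raphson formula: x_{n+1} = x_n - f(x_n)/f'(x_n)

Iteration 1:
  f(-0.800000) = 1.608000
  f'(-0.800000) = 7.120000
  x_1 = -0.800000 - 1.608000/7.120000 = -1.025843
Iteration 2:
  f(-1.025843) = -0.235941
  f'(-1.025843) = 9.260431
  x_2 = -1.025843 - (-0.235941)/9.260431 = -1.000364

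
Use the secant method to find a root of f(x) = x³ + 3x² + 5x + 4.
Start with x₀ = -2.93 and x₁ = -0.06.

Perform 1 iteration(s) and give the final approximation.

f(x) = x³ + 3x² + 5x + 4
x₀ = -2.93, x₁ = -0.06

Secant formula: x_{n+1} = x_n - f(x_n)(x_n - x_{n-1})/(f(x_n) - f(x_{n-1}))

Iteration 1:
  f(-2.930000) = -10.049057
  f(-0.060000) = 3.710584
  x_2 = -0.060000 - 3.710584×(-0.060000 - (-2.930000))/(3.710584 - (-10.049057))
       = -0.833957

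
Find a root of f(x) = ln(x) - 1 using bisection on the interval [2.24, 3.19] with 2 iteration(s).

f(x) = ln(x) - 1
Initial interval: [2.24, 3.19]

Iteration 1:
  c_1 = (2.240000 + 3.190000)/2 = 2.715000
  f(c_1) = f(2.715000) = -0.001208
  f(a) × f(c) ≥ 0, new interval: [2.715000, 3.190000]
Iteration 2:
  c_2 = (2.715000 + 3.190000)/2 = 2.952500
  f(c_2) = f(2.952500) = 0.082652
  f(a) × f(c) < 0, new interval: [2.715000, 2.952500]

After 2 iteration(s), the approximation is c_2 = 2.952500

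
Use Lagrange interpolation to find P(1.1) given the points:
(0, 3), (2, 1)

Lagrange interpolation formula:
P(x) = Σ yᵢ × Lᵢ(x)
where Lᵢ(x) = Π_{j≠i} (x - xⱼ)/(xᵢ - xⱼ)

L_0(1.1) = (1.1 - 2)/(0 - 2) = 0.450000
L_1(1.1) = (1.1 - 0)/(2 - 0) = 0.550000

P(1.1) = 3×L_0(1.1) + 1×L_1(1.1)
P(1.1) = 1.900000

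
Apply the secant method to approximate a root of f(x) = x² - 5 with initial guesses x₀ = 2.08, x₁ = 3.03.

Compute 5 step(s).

f(x) = x² - 5
x₀ = 2.08, x₁ = 3.03

Secant formula: x_{n+1} = x_n - f(x_n)(x_n - x_{n-1})/(f(x_n) - f(x_{n-1}))

Iteration 1:
  f(2.080000) = -0.673600
  f(3.030000) = 4.180900
  x_2 = 3.030000 - 4.180900×(3.030000 - 2.080000)/(4.180900 - (-0.673600))
       = 2.211820
Iteration 2:
  f(3.030000) = 4.180900
  f(2.211820) = -0.107852
  x_3 = 2.211820 - (-0.107852)×(2.211820 - 3.030000)/(-0.107852 - 4.180900)
       = 2.232395
Iteration 3:
  f(2.211820) = -0.107852
  f(2.232395) = -0.016411
  x_4 = 2.232395 - (-0.016411)×(2.232395 - 2.211820)/(-0.016411 - (-0.107852))
       = 2.236088
Iteration 4:
  f(2.232395) = -0.016411
  f(2.236088) = 0.000090
  x_5 = 2.236088 - 0.000090×(2.236088 - 2.232395)/(0.000090 - (-0.016411))
       = 2.236068
Iteration 5:
  f(2.236088) = 0.000090
  f(2.236068) = 0.000000
  x_6 = 2.236068 - 0.000000×(2.236068 - 2.236088)/(0.000000 - 0.000090)
       = 2.236068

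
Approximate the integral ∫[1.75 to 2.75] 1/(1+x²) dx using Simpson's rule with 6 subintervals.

f(x) = 1/(1+x²)
a = 1.75, b = 2.75, n = 6
h = (b - a)/n = 0.166667

Simpson's rule: (h/3)[f(x₀) + 4f(x₁) + 2f(x₂) + ... + f(xₙ)]

x_0 = 1.7500, f(x_0) = 0.246154, coefficient = 1
x_1 = 1.9167, f(x_1) = 0.213967, coefficient = 4
x_2 = 2.0833, f(x_2) = 0.187256, coefficient = 2
x_3 = 2.2500, f(x_3) = 0.164948, coefficient = 4
x_4 = 2.4167, f(x_4) = 0.146193, coefficient = 2
x_5 = 2.5833, f(x_5) = 0.130317, coefficient = 4
x_6 = 2.7500, f(x_6) = 0.116788, coefficient = 1

I ≈ (0.166667/3) × 3.066770 = 0.170376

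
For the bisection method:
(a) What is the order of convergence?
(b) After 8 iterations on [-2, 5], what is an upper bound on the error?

(a) Bisection has linear (order 1) convergence; the error is halved each step.

(b) Error bound = (b-a)/2^n = (5 - (-2))/2^{8}
    = 7/2^{8}

(a) 1 (linear); (b) error ≤ 2.73e-02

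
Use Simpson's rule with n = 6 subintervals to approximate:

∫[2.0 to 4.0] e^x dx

f(x) = e^x
a = 2.0, b = 4.0, n = 6
h = (b - a)/n = 0.333333

Simpson's rule: (h/3)[f(x₀) + 4f(x₁) + 2f(x₂) + ... + f(xₙ)]

x_0 = 2.0000, f(x_0) = 7.389056, coefficient = 1
x_1 = 2.3333, f(x_1) = 10.312259, coefficient = 4
x_2 = 2.6667, f(x_2) = 14.391916, coefficient = 2
x_3 = 3.0000, f(x_3) = 20.085537, coefficient = 4
x_4 = 3.3333, f(x_4) = 28.031625, coefficient = 2
x_5 = 3.6667, f(x_5) = 39.121284, coefficient = 4
x_6 = 4.0000, f(x_6) = 54.598150, coefficient = 1

I ≈ (0.333333/3) × 424.910606 = 47.212290
Exact value: 47.209094
Error: 0.003196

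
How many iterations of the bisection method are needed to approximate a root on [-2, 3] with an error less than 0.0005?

We need (b-a)/2^n ≤ 0.0005
(3 - (-2))/2^n ≤ 0.0005
5/2^n ≤ 0.0005
2^n ≥ 10000
n ≥ log₂(10000) = 13.29
n ≥ 14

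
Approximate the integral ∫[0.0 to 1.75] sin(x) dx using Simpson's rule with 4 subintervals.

f(x) = sin(x)
a = 0.0, b = 1.75, n = 4
h = (b - a)/n = 0.437500

Simpson's rule: (h/3)[f(x₀) + 4f(x₁) + 2f(x₂) + ... + f(xₙ)]

x_0 = 0.0000, f(x_0) = 0.000000, coefficient = 1
x_1 = 0.4375, f(x_1) = 0.423676, coefficient = 4
x_2 = 0.8750, f(x_2) = 0.767544, coefficient = 2
x_3 = 1.3125, f(x_3) = 0.966827, coefficient = 4
x_4 = 1.7500, f(x_4) = 0.983986, coefficient = 1

I ≈ (0.437500/3) × 8.081084 = 1.178491
Exact value: 1.178246
Error: 0.000245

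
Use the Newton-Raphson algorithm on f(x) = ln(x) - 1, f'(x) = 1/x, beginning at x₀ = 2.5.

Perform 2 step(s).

f(x) = ln(x) - 1
f'(x) = 1/x
x₀ = 2.5

Newton-Raphson formula: x_{n+1} = x_n - f(x_n)/f'(x_n)

Iteration 1:
  f(2.500000) = -0.083709
  f'(2.500000) = 0.400000
  x_1 = 2.500000 - (-0.083709)/0.400000 = 2.709273
Iteration 2:
  f(2.709273) = -0.003320
  f'(2.709273) = 0.369103
  x_2 = 2.709273 - (-0.003320)/0.369103 = 2.718267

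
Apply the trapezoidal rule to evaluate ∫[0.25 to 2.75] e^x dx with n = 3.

f(x) = e^x
a = 0.25, b = 2.75, n = 3
h = (b - a)/n = 0.833333

Trapezoidal rule: (h/2)[f(x₀) + 2f(x₁) + 2f(x₂) + ... + f(xₙ)]

x_0 = 0.2500, f(x_0) = 1.284025, coefficient = 1
x_1 = 1.0833, f(x_1) = 2.954512, coefficient = 2
x_2 = 1.9167, f(x_2) = 6.798260, coefficient = 2
x_3 = 2.7500, f(x_3) = 15.642632, coefficient = 1

I ≈ (0.833333/2) × 36.432200 = 15.180083
Exact value: 14.358606
Error: 0.821477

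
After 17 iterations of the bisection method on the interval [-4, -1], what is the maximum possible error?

Bisection error bound: |error| ≤ (b-a)/2^n
|error| ≤ (-1 - (-4))/2^17 = 3/2^17
|error| ≤ 0.0000228882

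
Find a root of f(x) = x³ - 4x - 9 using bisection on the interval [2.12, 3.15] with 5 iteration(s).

f(x) = x³ - 4x - 9
Initial interval: [2.12, 3.15]

Iteration 1:
  c_1 = (2.120000 + 3.150000)/2 = 2.635000
  f(c_1) = f(2.635000) = -1.244602
  f(a) × f(c) ≥ 0, new interval: [2.635000, 3.150000]
Iteration 2:
  c_2 = (2.635000 + 3.150000)/2 = 2.892500
  f(c_2) = f(2.892500) = 3.630264
  f(a) × f(c) < 0, new interval: [2.635000, 2.892500]
Iteration 3:
  c_3 = (2.635000 + 2.892500)/2 = 2.763750
  f(c_3) = f(2.763750) = 1.055390
  f(a) × f(c) < 0, new interval: [2.635000, 2.763750]
Iteration 4:
  c_4 = (2.635000 + 2.763750)/2 = 2.699375
  f(c_4) = f(2.699375) = -0.128166
  f(a) × f(c) ≥ 0, new interval: [2.699375, 2.763750]
Iteration 5:
  c_5 = (2.699375 + 2.763750)/2 = 2.731562
  f(c_5) = f(2.731562) = 0.455122
  f(a) × f(c) < 0, new interval: [2.699375, 2.731562]

After 5 iteration(s), the approximation is c_5 = 2.731562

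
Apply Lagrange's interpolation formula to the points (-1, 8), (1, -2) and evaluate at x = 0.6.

Lagrange interpolation formula:
P(x) = Σ yᵢ × Lᵢ(x)
where Lᵢ(x) = Π_{j≠i} (x - xⱼ)/(xᵢ - xⱼ)

L_0(0.6) = (0.6 - 1)/(-1 - 1) = 0.200000
L_1(0.6) = (0.6 - (-1))/(1 - (-1)) = 0.800000

P(0.6) = 8×L_0(0.6) + (-2)×L_1(0.6)
P(0.6) = 0.000000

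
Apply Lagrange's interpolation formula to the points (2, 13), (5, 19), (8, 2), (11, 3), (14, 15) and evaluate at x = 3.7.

Lagrange interpolation formula:
P(x) = Σ yᵢ × Lᵢ(x)
where Lᵢ(x) = Π_{j≠i} (x - xⱼ)/(xᵢ - xⱼ)

L_0(3.7) = (3.7 - 5)/(2 - 5) × (3.7 - 8)/(2 - 8) × (3.7 - 11)/(2 - 11) × (3.7 - 14)/(2 - 14) = 0.216210
L_1(3.7) = (3.7 - 2)/(5 - 2) × (3.7 - 8)/(5 - 8) × (3.7 - 11)/(5 - 11) × (3.7 - 14)/(5 - 14) = 1.130944
L_2(3.7) = (3.7 - 2)/(8 - 2) × (3.7 - 5)/(8 - 5) × (3.7 - 11)/(8 - 11) × (3.7 - 14)/(8 - 14) = -0.512870
L_3(3.7) = (3.7 - 2)/(11 - 2) × (3.7 - 5)/(11 - 5) × (3.7 - 8)/(11 - 8) × (3.7 - 14)/(11 - 14) = 0.201401
L_4(3.7) = (3.7 - 2)/(14 - 2) × (3.7 - 5)/(14 - 5) × (3.7 - 8)/(14 - 8) × (3.7 - 11)/(14 - 11) = -0.035685

P(3.7) = 13×L_0(3.7) + 19×L_1(3.7) + 2×L_2(3.7) + 3×L_3(3.7) + 15×L_4(3.7)
P(3.7) = 23.341856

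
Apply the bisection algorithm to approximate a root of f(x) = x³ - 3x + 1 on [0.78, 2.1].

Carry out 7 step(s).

f(x) = x³ - 3x + 1
Initial interval: [0.78, 2.1]

Iteration 1:
  c_1 = (0.780000 + 2.100000)/2 = 1.440000
  f(c_1) = f(1.440000) = -0.334016
  f(a) × f(c) ≥ 0, new interval: [1.440000, 2.100000]
Iteration 2:
  c_2 = (1.440000 + 2.100000)/2 = 1.770000
  f(c_2) = f(1.770000) = 1.235233
  f(a) × f(c) < 0, new interval: [1.440000, 1.770000]
Iteration 3:
  c_3 = (1.440000 + 1.770000)/2 = 1.605000
  f(c_3) = f(1.605000) = 0.319520
  f(a) × f(c) < 0, new interval: [1.440000, 1.605000]
Iteration 4:
  c_4 = (1.440000 + 1.605000)/2 = 1.522500
  f(c_4) = f(1.522500) = -0.038335
  f(a) × f(c) ≥ 0, new interval: [1.522500, 1.605000]
Iteration 5:
  c_5 = (1.522500 + 1.605000)/2 = 1.563750
  f(c_5) = f(1.563750) = 0.132610
  f(a) × f(c) < 0, new interval: [1.522500, 1.563750]
Iteration 6:
  c_6 = (1.522500 + 1.563750)/2 = 1.543125
  f(c_6) = f(1.543125) = 0.045168
  f(a) × f(c) < 0, new interval: [1.522500, 1.543125]
Iteration 7:
  c_7 = (1.522500 + 1.543125)/2 = 1.532812
  f(c_7) = f(1.532812) = 0.002927
  f(a) × f(c) < 0, new interval: [1.522500, 1.532812]

After 7 iteration(s), the approximation is c_7 = 1.532812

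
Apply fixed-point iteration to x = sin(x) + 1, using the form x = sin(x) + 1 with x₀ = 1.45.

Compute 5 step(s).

Equation: x = sin(x) + 1
Fixed-point form: x = sin(x) + 1
x₀ = 1.45

x_1 = g(1.450000) = 1.992713
x_2 = g(1.992713) = 1.912306
x_3 = g(1.912306) = 1.942250
x_4 = g(1.942250) = 1.931801
x_5 = g(1.931801) = 1.935543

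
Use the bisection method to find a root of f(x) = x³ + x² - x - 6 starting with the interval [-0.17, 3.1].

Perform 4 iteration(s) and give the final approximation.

f(x) = x³ + x² - x - 6
Initial interval: [-0.17, 3.1]

Iteration 1:
  c_1 = (-0.170000 + 3.100000)/2 = 1.465000
  f(c_1) = f(1.465000) = -2.174555
  f(a) × f(c) ≥ 0, new interval: [1.465000, 3.100000]
Iteration 2:
  c_2 = (1.465000 + 3.100000)/2 = 2.282500
  f(c_2) = f(2.282500) = 8.818689
  f(a) × f(c) < 0, new interval: [1.465000, 2.282500]
Iteration 3:
  c_3 = (1.465000 + 2.282500)/2 = 1.873750
  f(c_3) = f(1.873750) = 2.215811
  f(a) × f(c) < 0, new interval: [1.465000, 1.873750]
Iteration 4:
  c_4 = (1.465000 + 1.873750)/2 = 1.669375
  f(c_4) = f(1.669375) = -0.230326
  f(a) × f(c) ≥ 0, new interval: [1.669375, 1.873750]

After 4 iteration(s), the approximation is c_4 = 1.669375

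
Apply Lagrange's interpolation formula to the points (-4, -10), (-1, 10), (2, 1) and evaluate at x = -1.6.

Lagrange interpolation formula:
P(x) = Σ yᵢ × Lᵢ(x)
where Lᵢ(x) = Π_{j≠i} (x - xⱼ)/(xᵢ - xⱼ)

L_0(-1.6) = (-1.6 - (-1))/(-4 - (-1)) × (-1.6 - 2)/(-4 - 2) = 0.120000
L_1(-1.6) = (-1.6 - (-4))/(-1 - (-4)) × (-1.6 - 2)/(-1 - 2) = 0.960000
L_2(-1.6) = (-1.6 - (-4))/(2 - (-4)) × (-1.6 - (-1))/(2 - (-1)) = -0.080000

P(-1.6) = (-10)×L_0(-1.6) + 10×L_1(-1.6) + 1×L_2(-1.6)
P(-1.6) = 8.320000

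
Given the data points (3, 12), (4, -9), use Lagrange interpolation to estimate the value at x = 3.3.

Lagrange interpolation formula:
P(x) = Σ yᵢ × Lᵢ(x)
where Lᵢ(x) = Π_{j≠i} (x - xⱼ)/(xᵢ - xⱼ)

L_0(3.3) = (3.3 - 4)/(3 - 4) = 0.700000
L_1(3.3) = (3.3 - 3)/(4 - 3) = 0.300000

P(3.3) = 12×L_0(3.3) + (-9)×L_1(3.3)
P(3.3) = 5.700000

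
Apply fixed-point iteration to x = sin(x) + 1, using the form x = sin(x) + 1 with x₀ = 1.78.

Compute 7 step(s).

Equation: x = sin(x) + 1
Fixed-point form: x = sin(x) + 1
x₀ = 1.78

x_1 = g(1.780000) = 1.978197
x_2 = g(1.978197) = 1.918154
x_3 = g(1.918154) = 1.940275
x_4 = g(1.940275) = 1.932516
x_5 = g(1.932516) = 1.935290
x_6 = g(1.935290) = 1.934304
x_7 = g(1.934304) = 1.934655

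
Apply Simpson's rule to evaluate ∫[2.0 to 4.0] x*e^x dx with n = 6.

f(x) = x*e^x
a = 2.0, b = 4.0, n = 6
h = (b - a)/n = 0.333333

Simpson's rule: (h/3)[f(x₀) + 4f(x₁) + 2f(x₂) + ... + f(xₙ)]

x_0 = 2.0000, f(x_0) = 14.778112, coefficient = 1
x_1 = 2.3333, f(x_1) = 24.061937, coefficient = 4
x_2 = 2.6667, f(x_2) = 38.378443, coefficient = 2
x_3 = 3.0000, f(x_3) = 60.256611, coefficient = 4
x_4 = 3.3333, f(x_4) = 93.438750, coefficient = 2
x_5 = 3.6667, f(x_5) = 143.444708, coefficient = 4
x_6 = 4.0000, f(x_6) = 218.392600, coefficient = 1

I ≈ (0.333333/3) × 1407.858119 = 156.428680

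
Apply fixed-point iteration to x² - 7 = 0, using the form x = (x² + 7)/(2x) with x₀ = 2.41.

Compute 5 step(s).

Equation: x² - 7 = 0
Fixed-point form: x = (x² + 7)/(2x)
x₀ = 2.41

x_1 = g(2.410000) = 2.657282
x_2 = g(2.657282) = 2.645776
x_3 = g(2.645776) = 2.645751
x_4 = g(2.645751) = 2.645751
x_5 = g(2.645751) = 2.645751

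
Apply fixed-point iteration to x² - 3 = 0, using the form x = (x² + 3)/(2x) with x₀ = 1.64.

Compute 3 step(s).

Equation: x² - 3 = 0
Fixed-point form: x = (x² + 3)/(2x)
x₀ = 1.64

x_1 = g(1.640000) = 1.734634
x_2 = g(1.734634) = 1.732053
x_3 = g(1.732053) = 1.732051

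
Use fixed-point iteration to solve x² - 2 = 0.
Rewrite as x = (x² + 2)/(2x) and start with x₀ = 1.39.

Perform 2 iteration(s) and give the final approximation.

Equation: x² - 2 = 0
Fixed-point form: x = (x² + 2)/(2x)
x₀ = 1.39

x_1 = g(1.390000) = 1.414424
x_2 = g(1.414424) = 1.414214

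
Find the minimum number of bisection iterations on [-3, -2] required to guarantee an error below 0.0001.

We need (b-a)/2^n ≤ 0.0001
(-2 - (-3))/2^n ≤ 0.0001
1/2^n ≤ 0.0001
2^n ≥ 10000
n ≥ log₂(10000) = 13.29
n ≥ 14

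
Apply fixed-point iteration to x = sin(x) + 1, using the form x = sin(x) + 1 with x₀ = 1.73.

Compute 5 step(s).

Equation: x = sin(x) + 1
Fixed-point form: x = sin(x) + 1
x₀ = 1.73

x_1 = g(1.730000) = 1.987354
x_2 = g(1.987354) = 1.914487
x_3 = g(1.914487) = 1.941517
x_4 = g(1.941517) = 1.932066
x_5 = g(1.932066) = 1.935449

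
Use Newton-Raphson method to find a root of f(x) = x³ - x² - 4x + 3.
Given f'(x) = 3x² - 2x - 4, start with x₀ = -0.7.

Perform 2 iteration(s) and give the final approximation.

f(x) = x³ - x² - 4x + 3
f'(x) = 3x² - 2x - 4
x₀ = -0.7

Newton-Raphson formula: x_{n+1} = x_n - f(x_n)/f'(x_n)

Iteration 1:
  f(-0.700000) = 4.967000
  f'(-0.700000) = -1.130000
  x_1 = -0.700000 - 4.967000/(-1.130000) = 3.695575
Iteration 2:
  f(3.695575) = 25.031914
  f'(3.695575) = 29.580678
  x_2 = 3.695575 - 25.031914/29.580678 = 2.849350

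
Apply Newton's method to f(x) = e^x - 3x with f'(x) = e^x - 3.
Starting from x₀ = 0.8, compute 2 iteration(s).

f(x) = e^x - 3x
f'(x) = e^x - 3
x₀ = 0.8

Newton-Raphson formula: x_{n+1} = x_n - f(x_n)/f'(x_n)

Iteration 1:
  f(0.800000) = -0.174459
  f'(0.800000) = -0.774459
  x_1 = 0.800000 - (-0.174459)/(-0.774459) = 0.574734
Iteration 2:
  f(0.574734) = 0.052456
  f'(0.574734) = -1.223342
  x_2 = 0.574734 - 0.052456/(-1.223342) = 0.617613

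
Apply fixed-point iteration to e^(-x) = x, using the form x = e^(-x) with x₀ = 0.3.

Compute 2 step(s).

Equation: e^(-x) = x
Fixed-point form: x = e^(-x)
x₀ = 0.3

x_1 = g(0.300000) = 0.740818
x_2 = g(0.740818) = 0.476724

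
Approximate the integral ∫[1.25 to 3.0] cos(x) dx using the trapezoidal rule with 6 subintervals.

f(x) = cos(x)
a = 1.25, b = 3.0, n = 6
h = (b - a)/n = 0.291667

Trapezoidal rule: (h/2)[f(x₀) + 2f(x₁) + 2f(x₂) + ... + f(xₙ)]

x_0 = 1.2500, f(x_0) = 0.315322, coefficient = 1
x_1 = 1.5417, f(x_1) = 0.029126, coefficient = 2
x_2 = 1.8333, f(x_2) = -0.259531, coefficient = 2
x_3 = 2.1250, f(x_3) = -0.526266, coefficient = 2
x_4 = 2.4167, f(x_4) = -0.748549, coefficient = 2
x_5 = 2.7083, f(x_5) = -0.907602, coefficient = 2
x_6 = 3.0000, f(x_6) = -0.989992, coefficient = 1

I ≈ (0.291667/2) × -5.500316 = -0.802129
Exact value: -0.807865
Error: 0.005735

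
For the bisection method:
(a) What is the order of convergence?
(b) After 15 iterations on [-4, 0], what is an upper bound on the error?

(a) Bisection has linear (order 1) convergence; the error is halved each step.

(b) Error bound = (b-a)/2^n = (0 - (-4))/2^{15}
    = 4/2^{15}

(a) 1 (linear); (b) error ≤ 1.22e-04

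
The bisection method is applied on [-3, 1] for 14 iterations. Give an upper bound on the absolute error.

Bisection error bound: |error| ≤ (b-a)/2^n
|error| ≤ (1 - (-3))/2^14 = 4/2^14
|error| ≤ 0.0002441406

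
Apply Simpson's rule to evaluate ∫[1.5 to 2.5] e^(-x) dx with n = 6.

f(x) = e^(-x)
a = 1.5, b = 2.5, n = 6
h = (b - a)/n = 0.166667

Simpson's rule: (h/3)[f(x₀) + 4f(x₁) + 2f(x₂) + ... + f(xₙ)]

x_0 = 1.5000, f(x_0) = 0.223130, coefficient = 1
x_1 = 1.6667, f(x_1) = 0.188876, coefficient = 4
x_2 = 1.8333, f(x_2) = 0.159880, coefficient = 2
x_3 = 2.0000, f(x_3) = 0.135335, coefficient = 4
x_4 = 2.1667, f(x_4) = 0.114559, coefficient = 2
x_5 = 2.3333, f(x_5) = 0.096972, coefficient = 4
x_6 = 2.5000, f(x_6) = 0.082085, coefficient = 1

I ≈ (0.166667/3) × 2.538824 = 0.141046
Exact value: 0.141045
Error: 0.000001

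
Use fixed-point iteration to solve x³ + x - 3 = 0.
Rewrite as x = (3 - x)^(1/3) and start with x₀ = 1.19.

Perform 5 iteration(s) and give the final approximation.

Equation: x³ + x - 3 = 0
Fixed-point form: x = (3 - x)^(1/3)
x₀ = 1.19

x_1 = g(1.190000) = 1.218689
x_2 = g(1.218689) = 1.212216
x_3 = g(1.212216) = 1.213682
x_4 = g(1.213682) = 1.213350
x_5 = g(1.213350) = 1.213426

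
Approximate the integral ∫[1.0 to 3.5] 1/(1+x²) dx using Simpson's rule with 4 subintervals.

f(x) = 1/(1+x²)
a = 1.0, b = 3.5, n = 4
h = (b - a)/n = 0.625000

Simpson's rule: (h/3)[f(x₀) + 4f(x₁) + 2f(x₂) + ... + f(xₙ)]

x_0 = 1.0000, f(x_0) = 0.500000, coefficient = 1
x_1 = 1.6250, f(x_1) = 0.274678, coefficient = 4
x_2 = 2.2500, f(x_2) = 0.164948, coefficient = 2
x_3 = 2.8750, f(x_3) = 0.107926, coefficient = 4
x_4 = 3.5000, f(x_4) = 0.075472, coefficient = 1

I ≈ (0.625000/3) × 2.435784 = 0.507455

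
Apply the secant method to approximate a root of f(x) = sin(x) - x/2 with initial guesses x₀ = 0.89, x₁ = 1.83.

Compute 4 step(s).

f(x) = sin(x) - x/2
x₀ = 0.89, x₁ = 1.83

Secant formula: x_{n+1} = x_n - f(x_n)(x_n - x_{n-1})/(f(x_n) - f(x_{n-1}))

Iteration 1:
  f(0.890000) = 0.332072
  f(1.830000) = 0.051594
  x_2 = 1.830000 - 0.051594×(1.830000 - 0.890000)/(0.051594 - 0.332072)
       = 2.002915
Iteration 2:
  f(1.830000) = 0.051594
  f(2.002915) = -0.093377
  x_3 = 2.002915 - (-0.093377)×(2.002915 - 1.830000)/(-0.093377 - 0.051594)
       = 1.891539
Iteration 3:
  f(2.002915) = -0.093377
  f(1.891539) = 0.003232
  x_4 = 1.891539 - 0.003232×(1.891539 - 2.002915)/(0.003232 - (-0.093377))
       = 1.895265
Iteration 4:
  f(1.891539) = 0.003232
  f(1.895265) = 0.000188
  x_5 = 1.895265 - 0.000188×(1.895265 - 1.891539)/(0.000188 - 0.003232)
       = 1.895495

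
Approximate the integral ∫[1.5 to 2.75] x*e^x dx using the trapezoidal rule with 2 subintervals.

f(x) = x*e^x
a = 1.5, b = 2.75, n = 2
h = (b - a)/n = 0.625000

Trapezoidal rule: (h/2)[f(x₀) + 2f(x₁) + 2f(x₂) + ... + f(xₙ)]

x_0 = 1.5000, f(x_0) = 6.722534, coefficient = 1
x_1 = 2.1250, f(x_1) = 17.792407, coefficient = 2
x_2 = 2.7500, f(x_2) = 43.017238, coefficient = 1

I ≈ (0.625000/2) × 85.324586 = 26.663933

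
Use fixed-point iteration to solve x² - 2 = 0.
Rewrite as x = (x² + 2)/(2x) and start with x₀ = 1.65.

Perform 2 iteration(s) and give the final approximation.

Equation: x² - 2 = 0
Fixed-point form: x = (x² + 2)/(2x)
x₀ = 1.65

x_1 = g(1.650000) = 1.431061
x_2 = g(1.431061) = 1.414313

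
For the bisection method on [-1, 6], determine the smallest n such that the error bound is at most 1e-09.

We need (b-a)/2^n ≤ 1e-09
(6 - (-1))/2^n ≤ 1e-09
7/2^n ≤ 1e-09
2^n ≥ 7000000000
n ≥ log₂(7000000000) = 32.70
n ≥ 33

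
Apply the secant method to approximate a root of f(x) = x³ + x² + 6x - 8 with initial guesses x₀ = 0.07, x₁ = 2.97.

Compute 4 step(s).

f(x) = x³ + x² + 6x - 8
x₀ = 0.07, x₁ = 2.97

Secant formula: x_{n+1} = x_n - f(x_n)(x_n - x_{n-1})/(f(x_n) - f(x_{n-1}))

Iteration 1:
  f(0.070000) = -7.574757
  f(2.970000) = 44.838973
  x_2 = 2.970000 - 44.838973×(2.970000 - 0.070000)/(44.838973 - (-7.574757))
       = 0.489104
Iteration 2:
  f(2.970000) = 44.838973
  f(0.489104) = -4.709150
  x_3 = 0.489104 - (-4.709150)×(0.489104 - 2.970000)/(-4.709150 - 44.838973)
       = 0.724893
Iteration 3:
  f(0.489104) = -4.709150
  f(0.724893) = -2.744263
  x_4 = 0.724893 - (-2.744263)×(0.724893 - 0.489104)/(-2.744263 - (-4.709150))
       = 1.054208
Iteration 4:
  f(0.724893) = -2.744263
  f(1.054208) = 0.608205
  x_5 = 1.054208 - 0.608205×(1.054208 - 0.724893)/(0.608205 - (-2.744263))
       = 0.994464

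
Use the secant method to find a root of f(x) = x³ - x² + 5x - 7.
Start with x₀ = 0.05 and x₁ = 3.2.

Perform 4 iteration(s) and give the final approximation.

f(x) = x³ - x² + 5x - 7
x₀ = 0.05, x₁ = 3.2

Secant formula: x_{n+1} = x_n - f(x_n)(x_n - x_{n-1})/(f(x_n) - f(x_{n-1}))

Iteration 1:
  f(0.050000) = -6.752375
  f(3.200000) = 31.528000
  x_2 = 3.200000 - 31.528000×(3.200000 - 0.050000)/(31.528000 - (-6.752375))
       = 0.605637
Iteration 2:
  f(3.200000) = 31.528000
  f(0.605637) = -4.116467
  x_3 = 0.605637 - (-4.116467)×(0.605637 - 3.200000)/(-4.116467 - 31.528000)
       = 0.905252
Iteration 3:
  f(0.605637) = -4.116467
  f(0.905252) = -2.551387
  x_4 = 0.905252 - (-2.551387)×(0.905252 - 0.605637)/(-2.551387 - (-4.116467))
       = 1.393682
Iteration 4:
  f(0.905252) = -2.551387
  f(1.393682) = 0.733080
  x_5 = 1.393682 - 0.733080×(1.393682 - 0.905252)/(0.733080 - (-2.551387))
       = 1.284666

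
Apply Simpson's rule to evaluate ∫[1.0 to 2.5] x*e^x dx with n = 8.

f(x) = x*e^x
a = 1.0, b = 2.5, n = 8
h = (b - a)/n = 0.187500

Simpson's rule: (h/3)[f(x₀) + 4f(x₁) + 2f(x₂) + ... + f(xₙ)]

x_0 = 1.0000, f(x_0) = 2.718282, coefficient = 1
x_1 = 1.1875, f(x_1) = 3.893663, coefficient = 4
x_2 = 1.3750, f(x_2) = 5.438230, coefficient = 2
x_3 = 1.5625, f(x_3) = 7.454271, coefficient = 4
x_4 = 1.7500, f(x_4) = 10.070555, coefficient = 2
x_5 = 1.9375, f(x_5) = 13.448916, coefficient = 4
x_6 = 2.1250, f(x_6) = 17.792407, coefficient = 2
x_7 = 2.3125, f(x_7) = 23.355423, coefficient = 4
x_8 = 2.5000, f(x_8) = 30.456235, coefficient = 1

I ≈ (0.187500/3) × 292.385987 = 18.274124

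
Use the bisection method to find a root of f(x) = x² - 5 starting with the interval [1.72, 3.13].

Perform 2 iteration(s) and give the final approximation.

f(x) = x² - 5
Initial interval: [1.72, 3.13]

Iteration 1:
  c_1 = (1.720000 + 3.130000)/2 = 2.425000
  f(c_1) = f(2.425000) = 0.880625
  f(a) × f(c) < 0, new interval: [1.720000, 2.425000]
Iteration 2:
  c_2 = (1.720000 + 2.425000)/2 = 2.072500
  f(c_2) = f(2.072500) = -0.704744
  f(a) × f(c) ≥ 0, new interval: [2.072500, 2.425000]

After 2 iteration(s), the approximation is c_2 = 2.072500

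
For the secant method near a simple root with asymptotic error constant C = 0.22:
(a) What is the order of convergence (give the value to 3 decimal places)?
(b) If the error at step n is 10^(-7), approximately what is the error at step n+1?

(a) Secant method has superlinear convergence with order φ = (1+√5)/2 ≈ 1.618.
    This means |e_{n+1}| ≈ C|e_n|^1.618.

(b) With |e_n| = 10^(-7) and C = 0.22:
    |e_{n+1}| ≈ 0.22 × (10^(-7))^1.618 = 0.22 × 10^(-11.33)

(a) ≈ 1.618 (golden ratio); (b) |e_{n+1}| ≈ 1.038e-12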